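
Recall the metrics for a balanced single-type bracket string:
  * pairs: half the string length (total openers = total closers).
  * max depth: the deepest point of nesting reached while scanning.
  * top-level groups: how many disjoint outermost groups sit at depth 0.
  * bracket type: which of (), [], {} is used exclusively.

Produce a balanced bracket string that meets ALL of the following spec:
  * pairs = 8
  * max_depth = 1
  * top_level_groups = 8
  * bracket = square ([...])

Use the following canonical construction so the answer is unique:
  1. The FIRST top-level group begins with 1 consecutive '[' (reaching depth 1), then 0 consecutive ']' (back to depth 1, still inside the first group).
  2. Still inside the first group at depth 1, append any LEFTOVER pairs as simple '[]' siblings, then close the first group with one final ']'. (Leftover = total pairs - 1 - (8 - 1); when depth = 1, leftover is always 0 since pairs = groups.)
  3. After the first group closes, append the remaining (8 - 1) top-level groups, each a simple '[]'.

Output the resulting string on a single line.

Answer: [][][][][][][][]

Derivation:
Spec: pairs=8 depth=1 groups=8
Leftover pairs = 8 - 1 - (8-1) = 0
First group: deep chain of depth 1 + 0 sibling pairs
Remaining 7 groups: simple '[]' each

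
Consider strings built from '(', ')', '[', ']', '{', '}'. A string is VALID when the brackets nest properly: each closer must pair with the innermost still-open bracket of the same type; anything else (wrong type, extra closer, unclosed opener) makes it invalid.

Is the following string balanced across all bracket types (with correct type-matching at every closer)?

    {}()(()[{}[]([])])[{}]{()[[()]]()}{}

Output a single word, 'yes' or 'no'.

pos 0: push '{'; stack = {
pos 1: '}' matches '{'; pop; stack = (empty)
pos 2: push '('; stack = (
pos 3: ')' matches '('; pop; stack = (empty)
pos 4: push '('; stack = (
pos 5: push '('; stack = ((
pos 6: ')' matches '('; pop; stack = (
pos 7: push '['; stack = ([
pos 8: push '{'; stack = ([{
pos 9: '}' matches '{'; pop; stack = ([
pos 10: push '['; stack = ([[
pos 11: ']' matches '['; pop; stack = ([
pos 12: push '('; stack = ([(
pos 13: push '['; stack = ([([
pos 14: ']' matches '['; pop; stack = ([(
pos 15: ')' matches '('; pop; stack = ([
pos 16: ']' matches '['; pop; stack = (
pos 17: ')' matches '('; pop; stack = (empty)
pos 18: push '['; stack = [
pos 19: push '{'; stack = [{
pos 20: '}' matches '{'; pop; stack = [
pos 21: ']' matches '['; pop; stack = (empty)
pos 22: push '{'; stack = {
pos 23: push '('; stack = {(
pos 24: ')' matches '('; pop; stack = {
pos 25: push '['; stack = {[
pos 26: push '['; stack = {[[
pos 27: push '('; stack = {[[(
pos 28: ')' matches '('; pop; stack = {[[
pos 29: ']' matches '['; pop; stack = {[
pos 30: ']' matches '['; pop; stack = {
pos 31: push '('; stack = {(
pos 32: ')' matches '('; pop; stack = {
pos 33: '}' matches '{'; pop; stack = (empty)
pos 34: push '{'; stack = {
pos 35: '}' matches '{'; pop; stack = (empty)
end: stack empty → VALID
Verdict: properly nested → yes

Answer: yes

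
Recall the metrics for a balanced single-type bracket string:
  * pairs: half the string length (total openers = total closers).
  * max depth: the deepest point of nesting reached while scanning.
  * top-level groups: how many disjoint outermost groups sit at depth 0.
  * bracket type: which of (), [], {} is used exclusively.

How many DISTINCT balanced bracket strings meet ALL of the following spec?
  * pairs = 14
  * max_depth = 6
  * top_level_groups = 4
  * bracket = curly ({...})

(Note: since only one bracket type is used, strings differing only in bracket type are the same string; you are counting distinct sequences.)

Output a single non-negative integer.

Answer: 48570

Derivation:
Spec: pairs=14 depth=6 groups=4
Count(depth <= 6) = 304612
Count(depth <= 5) = 256042
Count(depth == 6) = 304612 - 256042 = 48570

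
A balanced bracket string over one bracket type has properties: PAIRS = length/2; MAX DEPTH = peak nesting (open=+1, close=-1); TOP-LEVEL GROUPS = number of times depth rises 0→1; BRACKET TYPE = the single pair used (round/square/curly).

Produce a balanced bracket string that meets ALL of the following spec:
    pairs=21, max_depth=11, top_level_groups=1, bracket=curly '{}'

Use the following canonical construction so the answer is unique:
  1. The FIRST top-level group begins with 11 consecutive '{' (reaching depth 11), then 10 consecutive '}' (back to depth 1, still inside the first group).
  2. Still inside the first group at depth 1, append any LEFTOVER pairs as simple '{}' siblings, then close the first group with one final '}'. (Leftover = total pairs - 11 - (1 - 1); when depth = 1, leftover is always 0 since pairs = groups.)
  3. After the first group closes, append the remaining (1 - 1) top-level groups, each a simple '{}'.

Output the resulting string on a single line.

Spec: pairs=21 depth=11 groups=1
Leftover pairs = 21 - 11 - (1-1) = 10
First group: deep chain of depth 11 + 10 sibling pairs
Remaining 0 groups: simple '{}' each

Answer: {{{{{{{{{{{}}}}}}}}}}{}{}{}{}{}{}{}{}{}{}}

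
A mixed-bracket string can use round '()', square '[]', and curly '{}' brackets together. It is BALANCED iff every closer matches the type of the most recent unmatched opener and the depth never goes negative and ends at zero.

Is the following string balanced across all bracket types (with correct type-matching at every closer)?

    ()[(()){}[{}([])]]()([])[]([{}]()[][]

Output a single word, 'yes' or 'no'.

Answer: no

Derivation:
pos 0: push '('; stack = (
pos 1: ')' matches '('; pop; stack = (empty)
pos 2: push '['; stack = [
pos 3: push '('; stack = [(
pos 4: push '('; stack = [((
pos 5: ')' matches '('; pop; stack = [(
pos 6: ')' matches '('; pop; stack = [
pos 7: push '{'; stack = [{
pos 8: '}' matches '{'; pop; stack = [
pos 9: push '['; stack = [[
pos 10: push '{'; stack = [[{
pos 11: '}' matches '{'; pop; stack = [[
pos 12: push '('; stack = [[(
pos 13: push '['; stack = [[([
pos 14: ']' matches '['; pop; stack = [[(
pos 15: ')' matches '('; pop; stack = [[
pos 16: ']' matches '['; pop; stack = [
pos 17: ']' matches '['; pop; stack = (empty)
pos 18: push '('; stack = (
pos 19: ')' matches '('; pop; stack = (empty)
pos 20: push '('; stack = (
pos 21: push '['; stack = ([
pos 22: ']' matches '['; pop; stack = (
pos 23: ')' matches '('; pop; stack = (empty)
pos 24: push '['; stack = [
pos 25: ']' matches '['; pop; stack = (empty)
pos 26: push '('; stack = (
pos 27: push '['; stack = ([
pos 28: push '{'; stack = ([{
pos 29: '}' matches '{'; pop; stack = ([
pos 30: ']' matches '['; pop; stack = (
pos 31: push '('; stack = ((
pos 32: ')' matches '('; pop; stack = (
pos 33: push '['; stack = ([
pos 34: ']' matches '['; pop; stack = (
pos 35: push '['; stack = ([
pos 36: ']' matches '['; pop; stack = (
end: stack still non-empty (() → INVALID
Verdict: unclosed openers at end: ( → no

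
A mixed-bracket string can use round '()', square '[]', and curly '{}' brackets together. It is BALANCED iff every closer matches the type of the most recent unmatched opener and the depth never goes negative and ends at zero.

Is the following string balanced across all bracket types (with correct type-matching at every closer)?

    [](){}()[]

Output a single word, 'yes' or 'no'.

Answer: yes

Derivation:
pos 0: push '['; stack = [
pos 1: ']' matches '['; pop; stack = (empty)
pos 2: push '('; stack = (
pos 3: ')' matches '('; pop; stack = (empty)
pos 4: push '{'; stack = {
pos 5: '}' matches '{'; pop; stack = (empty)
pos 6: push '('; stack = (
pos 7: ')' matches '('; pop; stack = (empty)
pos 8: push '['; stack = [
pos 9: ']' matches '['; pop; stack = (empty)
end: stack empty → VALID
Verdict: properly nested → yes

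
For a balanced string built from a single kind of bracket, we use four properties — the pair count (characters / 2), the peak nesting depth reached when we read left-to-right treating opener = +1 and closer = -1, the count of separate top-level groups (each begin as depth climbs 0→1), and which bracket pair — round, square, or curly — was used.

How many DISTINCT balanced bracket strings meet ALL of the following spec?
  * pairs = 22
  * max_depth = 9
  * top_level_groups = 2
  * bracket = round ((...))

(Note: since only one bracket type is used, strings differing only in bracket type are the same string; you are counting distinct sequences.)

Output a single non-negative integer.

Spec: pairs=22 depth=9 groups=2
Count(depth <= 9) = 21931054208
Count(depth <= 8) = 19064659823
Count(depth == 9) = 21931054208 - 19064659823 = 2866394385

Answer: 2866394385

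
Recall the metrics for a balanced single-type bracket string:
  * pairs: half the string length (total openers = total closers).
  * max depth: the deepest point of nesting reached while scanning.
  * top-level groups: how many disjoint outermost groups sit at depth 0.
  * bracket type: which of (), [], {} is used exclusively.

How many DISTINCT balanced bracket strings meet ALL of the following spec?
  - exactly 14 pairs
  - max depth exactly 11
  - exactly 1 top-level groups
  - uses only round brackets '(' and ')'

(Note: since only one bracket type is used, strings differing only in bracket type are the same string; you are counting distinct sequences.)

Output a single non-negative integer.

Spec: pairs=14 depth=11 groups=1
Count(depth <= 11) = 742626
Count(depth <= 10) = 740924
Count(depth == 11) = 742626 - 740924 = 1702

Answer: 1702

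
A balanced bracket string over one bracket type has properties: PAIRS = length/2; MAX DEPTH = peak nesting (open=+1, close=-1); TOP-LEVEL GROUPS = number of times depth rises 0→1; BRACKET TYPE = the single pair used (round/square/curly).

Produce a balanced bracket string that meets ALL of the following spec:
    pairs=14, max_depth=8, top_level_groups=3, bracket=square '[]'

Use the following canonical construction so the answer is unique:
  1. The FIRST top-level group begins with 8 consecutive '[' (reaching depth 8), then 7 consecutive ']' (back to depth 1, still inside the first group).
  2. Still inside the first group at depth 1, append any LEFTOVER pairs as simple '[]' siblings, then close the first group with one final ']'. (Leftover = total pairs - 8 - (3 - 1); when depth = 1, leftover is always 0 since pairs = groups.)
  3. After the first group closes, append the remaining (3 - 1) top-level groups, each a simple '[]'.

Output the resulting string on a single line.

Answer: [[[[[[[[]]]]]]][][][][]][][]

Derivation:
Spec: pairs=14 depth=8 groups=3
Leftover pairs = 14 - 8 - (3-1) = 4
First group: deep chain of depth 8 + 4 sibling pairs
Remaining 2 groups: simple '[]' each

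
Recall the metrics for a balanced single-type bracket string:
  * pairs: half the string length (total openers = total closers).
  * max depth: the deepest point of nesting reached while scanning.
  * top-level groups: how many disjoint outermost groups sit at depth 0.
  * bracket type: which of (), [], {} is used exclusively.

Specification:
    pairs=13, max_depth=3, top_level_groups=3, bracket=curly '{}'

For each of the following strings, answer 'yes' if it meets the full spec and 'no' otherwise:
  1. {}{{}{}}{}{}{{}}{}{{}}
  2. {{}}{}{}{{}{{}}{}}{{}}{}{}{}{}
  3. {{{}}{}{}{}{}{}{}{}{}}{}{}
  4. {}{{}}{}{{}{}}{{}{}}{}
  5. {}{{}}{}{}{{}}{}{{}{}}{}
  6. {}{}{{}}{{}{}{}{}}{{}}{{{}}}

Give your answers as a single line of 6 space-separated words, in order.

Answer: no no yes no no no

Derivation:
String 1 '{}{{}{}}{}{}{{}}{}{{}}': depth seq [1 0 1 2 1 2 1 0 1 0 1 0 1 2 1 0 1 0 1 2 1 0]
  -> pairs=11 depth=2 groups=7 -> no
String 2 '{{}}{}{}{{}{{}}{}}{{}}{}{}{}{}': depth seq [1 2 1 0 1 0 1 0 1 2 1 2 3 2 1 2 1 0 1 2 1 0 1 0 1 0 1 0 1 0]
  -> pairs=15 depth=3 groups=9 -> no
String 3 '{{{}}{}{}{}{}{}{}{}{}}{}{}': depth seq [1 2 3 2 1 2 1 2 1 2 1 2 1 2 1 2 1 2 1 2 1 0 1 0 1 0]
  -> pairs=13 depth=3 groups=3 -> yes
String 4 '{}{{}}{}{{}{}}{{}{}}{}': depth seq [1 0 1 2 1 0 1 0 1 2 1 2 1 0 1 2 1 2 1 0 1 0]
  -> pairs=11 depth=2 groups=6 -> no
String 5 '{}{{}}{}{}{{}}{}{{}{}}{}': depth seq [1 0 1 2 1 0 1 0 1 0 1 2 1 0 1 0 1 2 1 2 1 0 1 0]
  -> pairs=12 depth=2 groups=8 -> no
String 6 '{}{}{{}}{{}{}{}{}}{{}}{{{}}}': depth seq [1 0 1 0 1 2 1 0 1 2 1 2 1 2 1 2 1 0 1 2 1 0 1 2 3 2 1 0]
  -> pairs=14 depth=3 groups=6 -> no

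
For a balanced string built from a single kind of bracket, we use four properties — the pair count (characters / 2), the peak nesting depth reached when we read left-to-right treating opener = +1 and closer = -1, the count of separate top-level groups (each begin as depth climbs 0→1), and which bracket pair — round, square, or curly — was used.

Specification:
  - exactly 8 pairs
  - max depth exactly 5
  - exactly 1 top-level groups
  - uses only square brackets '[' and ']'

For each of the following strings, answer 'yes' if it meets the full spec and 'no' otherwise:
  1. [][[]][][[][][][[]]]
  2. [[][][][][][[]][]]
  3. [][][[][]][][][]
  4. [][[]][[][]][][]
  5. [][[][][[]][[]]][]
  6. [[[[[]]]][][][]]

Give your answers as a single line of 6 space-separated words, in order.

String 1 '[][[]][][[][][][[]]]': depth seq [1 0 1 2 1 0 1 0 1 2 1 2 1 2 1 2 3 2 1 0]
  -> pairs=10 depth=3 groups=4 -> no
String 2 '[[][][][][][[]][]]': depth seq [1 2 1 2 1 2 1 2 1 2 1 2 3 2 1 2 1 0]
  -> pairs=9 depth=3 groups=1 -> no
String 3 '[][][[][]][][][]': depth seq [1 0 1 0 1 2 1 2 1 0 1 0 1 0 1 0]
  -> pairs=8 depth=2 groups=6 -> no
String 4 '[][[]][[][]][][]': depth seq [1 0 1 2 1 0 1 2 1 2 1 0 1 0 1 0]
  -> pairs=8 depth=2 groups=5 -> no
String 5 '[][[][][[]][[]]][]': depth seq [1 0 1 2 1 2 1 2 3 2 1 2 3 2 1 0 1 0]
  -> pairs=9 depth=3 groups=3 -> no
String 6 '[[[[[]]]][][][]]': depth seq [1 2 3 4 5 4 3 2 1 2 1 2 1 2 1 0]
  -> pairs=8 depth=5 groups=1 -> yes

Answer: no no no no no yes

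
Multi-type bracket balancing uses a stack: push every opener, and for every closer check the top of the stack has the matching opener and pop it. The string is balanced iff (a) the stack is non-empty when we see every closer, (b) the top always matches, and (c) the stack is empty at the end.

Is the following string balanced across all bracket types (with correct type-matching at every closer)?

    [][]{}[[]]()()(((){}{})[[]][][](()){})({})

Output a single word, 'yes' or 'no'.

pos 0: push '['; stack = [
pos 1: ']' matches '['; pop; stack = (empty)
pos 2: push '['; stack = [
pos 3: ']' matches '['; pop; stack = (empty)
pos 4: push '{'; stack = {
pos 5: '}' matches '{'; pop; stack = (empty)
pos 6: push '['; stack = [
pos 7: push '['; stack = [[
pos 8: ']' matches '['; pop; stack = [
pos 9: ']' matches '['; pop; stack = (empty)
pos 10: push '('; stack = (
pos 11: ')' matches '('; pop; stack = (empty)
pos 12: push '('; stack = (
pos 13: ')' matches '('; pop; stack = (empty)
pos 14: push '('; stack = (
pos 15: push '('; stack = ((
pos 16: push '('; stack = (((
pos 17: ')' matches '('; pop; stack = ((
pos 18: push '{'; stack = (({
pos 19: '}' matches '{'; pop; stack = ((
pos 20: push '{'; stack = (({
pos 21: '}' matches '{'; pop; stack = ((
pos 22: ')' matches '('; pop; stack = (
pos 23: push '['; stack = ([
pos 24: push '['; stack = ([[
pos 25: ']' matches '['; pop; stack = ([
pos 26: ']' matches '['; pop; stack = (
pos 27: push '['; stack = ([
pos 28: ']' matches '['; pop; stack = (
pos 29: push '['; stack = ([
pos 30: ']' matches '['; pop; stack = (
pos 31: push '('; stack = ((
pos 32: push '('; stack = (((
pos 33: ')' matches '('; pop; stack = ((
pos 34: ')' matches '('; pop; stack = (
pos 35: push '{'; stack = ({
pos 36: '}' matches '{'; pop; stack = (
pos 37: ')' matches '('; pop; stack = (empty)
pos 38: push '('; stack = (
pos 39: push '{'; stack = ({
pos 40: '}' matches '{'; pop; stack = (
pos 41: ')' matches '('; pop; stack = (empty)
end: stack empty → VALID
Verdict: properly nested → yes

Answer: yes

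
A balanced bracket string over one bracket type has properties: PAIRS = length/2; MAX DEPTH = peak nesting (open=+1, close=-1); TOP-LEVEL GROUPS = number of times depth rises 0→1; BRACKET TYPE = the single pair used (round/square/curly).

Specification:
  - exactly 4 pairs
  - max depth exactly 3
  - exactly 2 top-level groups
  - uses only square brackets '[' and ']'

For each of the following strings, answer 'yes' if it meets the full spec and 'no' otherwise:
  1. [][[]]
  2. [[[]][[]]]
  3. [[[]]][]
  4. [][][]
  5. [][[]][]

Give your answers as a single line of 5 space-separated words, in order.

Answer: no no yes no no

Derivation:
String 1 '[][[]]': depth seq [1 0 1 2 1 0]
  -> pairs=3 depth=2 groups=2 -> no
String 2 '[[[]][[]]]': depth seq [1 2 3 2 1 2 3 2 1 0]
  -> pairs=5 depth=3 groups=1 -> no
String 3 '[[[]]][]': depth seq [1 2 3 2 1 0 1 0]
  -> pairs=4 depth=3 groups=2 -> yes
String 4 '[][][]': depth seq [1 0 1 0 1 0]
  -> pairs=3 depth=1 groups=3 -> no
String 5 '[][[]][]': depth seq [1 0 1 2 1 0 1 0]
  -> pairs=4 depth=2 groups=3 -> no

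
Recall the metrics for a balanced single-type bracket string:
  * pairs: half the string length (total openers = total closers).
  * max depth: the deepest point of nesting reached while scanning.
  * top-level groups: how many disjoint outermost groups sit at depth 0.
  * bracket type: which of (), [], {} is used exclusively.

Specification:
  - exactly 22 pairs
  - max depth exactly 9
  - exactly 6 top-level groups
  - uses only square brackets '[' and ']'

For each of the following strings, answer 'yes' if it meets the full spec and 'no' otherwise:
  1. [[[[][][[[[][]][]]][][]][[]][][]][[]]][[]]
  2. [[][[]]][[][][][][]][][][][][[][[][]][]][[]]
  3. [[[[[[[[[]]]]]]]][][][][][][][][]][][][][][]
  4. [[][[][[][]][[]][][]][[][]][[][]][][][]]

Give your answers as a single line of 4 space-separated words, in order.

String 1 '[[[[][][[[[][]][]]][][]][[]][][]][[]]][[]]': depth seq [1 2 3 4 3 4 3 4 5 6 7 6 7 6 5 6 5 4 3 4 3 4 3 2 3 4 3 2 3 2 3 2 1 2 3 2 1 0 1 2 1 0]
  -> pairs=21 depth=7 groups=2 -> no
String 2 '[[][[]]][[][][][][]][][][][][[][[][]][]][[]]': depth seq [1 2 1 2 3 2 1 0 1 2 1 2 1 2 1 2 1 2 1 0 1 0 1 0 1 0 1 0 1 2 1 2 3 2 3 2 1 2 1 0 1 2 1 0]
  -> pairs=22 depth=3 groups=8 -> no
String 3 '[[[[[[[[[]]]]]]]][][][][][][][][]][][][][][]': depth seq [1 2 3 4 5 6 7 8 9 8 7 6 5 4 3 2 1 2 1 2 1 2 1 2 1 2 1 2 1 2 1 2 1 0 1 0 1 0 1 0 1 0 1 0]
  -> pairs=22 depth=9 groups=6 -> yes
String 4 '[[][[][[][]][[]][][]][[][]][[][]][][][]]': depth seq [1 2 1 2 3 2 3 4 3 4 3 2 3 4 3 2 3 2 3 2 1 2 3 2 3 2 1 2 3 2 3 2 1 2 1 2 1 2 1 0]
  -> pairs=20 depth=4 groups=1 -> no

Answer: no no yes no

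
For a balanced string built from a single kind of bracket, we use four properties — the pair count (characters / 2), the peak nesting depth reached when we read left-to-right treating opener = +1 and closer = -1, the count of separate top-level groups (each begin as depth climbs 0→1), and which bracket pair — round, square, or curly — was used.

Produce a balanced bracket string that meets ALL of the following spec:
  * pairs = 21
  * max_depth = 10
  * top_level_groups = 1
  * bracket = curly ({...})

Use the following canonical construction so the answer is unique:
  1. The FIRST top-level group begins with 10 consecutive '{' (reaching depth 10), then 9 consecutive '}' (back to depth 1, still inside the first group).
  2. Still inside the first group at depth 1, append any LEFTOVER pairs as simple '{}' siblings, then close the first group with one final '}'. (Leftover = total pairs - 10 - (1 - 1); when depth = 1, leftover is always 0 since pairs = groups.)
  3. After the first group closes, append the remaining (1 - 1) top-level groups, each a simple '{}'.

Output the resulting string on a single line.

Spec: pairs=21 depth=10 groups=1
Leftover pairs = 21 - 10 - (1-1) = 11
First group: deep chain of depth 10 + 11 sibling pairs
Remaining 0 groups: simple '{}' each

Answer: {{{{{{{{{{}}}}}}}}}{}{}{}{}{}{}{}{}{}{}{}}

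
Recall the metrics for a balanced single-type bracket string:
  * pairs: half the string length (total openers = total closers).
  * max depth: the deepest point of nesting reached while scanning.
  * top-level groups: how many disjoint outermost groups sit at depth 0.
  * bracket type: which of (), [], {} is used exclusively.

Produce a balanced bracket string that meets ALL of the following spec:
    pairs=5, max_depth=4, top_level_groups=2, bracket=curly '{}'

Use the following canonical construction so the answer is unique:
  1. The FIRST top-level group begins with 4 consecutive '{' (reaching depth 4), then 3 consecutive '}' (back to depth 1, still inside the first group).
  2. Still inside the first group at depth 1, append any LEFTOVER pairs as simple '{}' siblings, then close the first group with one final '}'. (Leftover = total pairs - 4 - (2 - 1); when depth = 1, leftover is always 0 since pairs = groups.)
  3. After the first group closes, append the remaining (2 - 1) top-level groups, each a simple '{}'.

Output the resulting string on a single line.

Spec: pairs=5 depth=4 groups=2
Leftover pairs = 5 - 4 - (2-1) = 0
First group: deep chain of depth 4 + 0 sibling pairs
Remaining 1 groups: simple '{}' each

Answer: {{{{}}}}{}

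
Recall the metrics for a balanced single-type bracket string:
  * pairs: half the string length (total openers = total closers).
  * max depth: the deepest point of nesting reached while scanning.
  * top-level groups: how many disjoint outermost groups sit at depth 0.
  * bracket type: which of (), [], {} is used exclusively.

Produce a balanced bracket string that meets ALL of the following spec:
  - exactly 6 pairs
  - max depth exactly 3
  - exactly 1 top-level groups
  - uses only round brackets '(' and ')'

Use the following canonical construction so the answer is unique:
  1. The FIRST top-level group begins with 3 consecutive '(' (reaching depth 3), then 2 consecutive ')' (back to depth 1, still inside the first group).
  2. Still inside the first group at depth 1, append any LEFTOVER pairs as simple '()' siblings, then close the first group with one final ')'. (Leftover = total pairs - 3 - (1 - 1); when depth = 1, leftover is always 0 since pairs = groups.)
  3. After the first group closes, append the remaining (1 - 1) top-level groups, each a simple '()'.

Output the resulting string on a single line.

Spec: pairs=6 depth=3 groups=1
Leftover pairs = 6 - 3 - (1-1) = 3
First group: deep chain of depth 3 + 3 sibling pairs
Remaining 0 groups: simple '()' each

Answer: ((())()()())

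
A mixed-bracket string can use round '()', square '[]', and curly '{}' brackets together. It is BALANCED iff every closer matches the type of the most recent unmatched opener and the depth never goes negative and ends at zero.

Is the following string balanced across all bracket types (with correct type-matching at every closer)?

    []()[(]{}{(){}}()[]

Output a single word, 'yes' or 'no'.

pos 0: push '['; stack = [
pos 1: ']' matches '['; pop; stack = (empty)
pos 2: push '('; stack = (
pos 3: ')' matches '('; pop; stack = (empty)
pos 4: push '['; stack = [
pos 5: push '('; stack = [(
pos 6: saw closer ']' but top of stack is '(' (expected ')') → INVALID
Verdict: type mismatch at position 6: ']' closes '(' → no

Answer: no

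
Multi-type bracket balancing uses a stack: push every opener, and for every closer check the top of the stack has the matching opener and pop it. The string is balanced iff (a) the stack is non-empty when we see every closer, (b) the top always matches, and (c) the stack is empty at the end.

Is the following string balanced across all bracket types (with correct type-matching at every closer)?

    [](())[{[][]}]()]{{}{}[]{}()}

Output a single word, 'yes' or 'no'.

pos 0: push '['; stack = [
pos 1: ']' matches '['; pop; stack = (empty)
pos 2: push '('; stack = (
pos 3: push '('; stack = ((
pos 4: ')' matches '('; pop; stack = (
pos 5: ')' matches '('; pop; stack = (empty)
pos 6: push '['; stack = [
pos 7: push '{'; stack = [{
pos 8: push '['; stack = [{[
pos 9: ']' matches '['; pop; stack = [{
pos 10: push '['; stack = [{[
pos 11: ']' matches '['; pop; stack = [{
pos 12: '}' matches '{'; pop; stack = [
pos 13: ']' matches '['; pop; stack = (empty)
pos 14: push '('; stack = (
pos 15: ')' matches '('; pop; stack = (empty)
pos 16: saw closer ']' but stack is empty → INVALID
Verdict: unmatched closer ']' at position 16 → no

Answer: no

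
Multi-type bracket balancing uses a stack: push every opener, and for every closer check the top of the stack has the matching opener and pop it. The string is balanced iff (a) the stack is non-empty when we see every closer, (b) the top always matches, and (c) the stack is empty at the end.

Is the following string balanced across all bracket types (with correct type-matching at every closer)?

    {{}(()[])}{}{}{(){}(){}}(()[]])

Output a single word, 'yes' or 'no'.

Answer: no

Derivation:
pos 0: push '{'; stack = {
pos 1: push '{'; stack = {{
pos 2: '}' matches '{'; pop; stack = {
pos 3: push '('; stack = {(
pos 4: push '('; stack = {((
pos 5: ')' matches '('; pop; stack = {(
pos 6: push '['; stack = {([
pos 7: ']' matches '['; pop; stack = {(
pos 8: ')' matches '('; pop; stack = {
pos 9: '}' matches '{'; pop; stack = (empty)
pos 10: push '{'; stack = {
pos 11: '}' matches '{'; pop; stack = (empty)
pos 12: push '{'; stack = {
pos 13: '}' matches '{'; pop; stack = (empty)
pos 14: push '{'; stack = {
pos 15: push '('; stack = {(
pos 16: ')' matches '('; pop; stack = {
pos 17: push '{'; stack = {{
pos 18: '}' matches '{'; pop; stack = {
pos 19: push '('; stack = {(
pos 20: ')' matches '('; pop; stack = {
pos 21: push '{'; stack = {{
pos 22: '}' matches '{'; pop; stack = {
pos 23: '}' matches '{'; pop; stack = (empty)
pos 24: push '('; stack = (
pos 25: push '('; stack = ((
pos 26: ')' matches '('; pop; stack = (
pos 27: push '['; stack = ([
pos 28: ']' matches '['; pop; stack = (
pos 29: saw closer ']' but top of stack is '(' (expected ')') → INVALID
Verdict: type mismatch at position 29: ']' closes '(' → no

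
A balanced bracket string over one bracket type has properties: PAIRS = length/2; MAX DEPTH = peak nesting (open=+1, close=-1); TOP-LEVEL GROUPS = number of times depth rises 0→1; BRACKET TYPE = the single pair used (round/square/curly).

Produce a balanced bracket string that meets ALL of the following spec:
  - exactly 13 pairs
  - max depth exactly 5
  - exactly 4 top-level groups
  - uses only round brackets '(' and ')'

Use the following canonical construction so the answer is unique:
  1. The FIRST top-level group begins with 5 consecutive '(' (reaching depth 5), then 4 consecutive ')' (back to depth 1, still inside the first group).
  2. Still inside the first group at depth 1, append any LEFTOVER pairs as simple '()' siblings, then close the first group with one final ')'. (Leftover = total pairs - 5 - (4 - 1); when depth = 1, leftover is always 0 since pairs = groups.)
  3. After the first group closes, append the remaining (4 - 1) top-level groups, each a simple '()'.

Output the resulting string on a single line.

Spec: pairs=13 depth=5 groups=4
Leftover pairs = 13 - 5 - (4-1) = 5
First group: deep chain of depth 5 + 5 sibling pairs
Remaining 3 groups: simple '()' each

Answer: ((((())))()()()()())()()()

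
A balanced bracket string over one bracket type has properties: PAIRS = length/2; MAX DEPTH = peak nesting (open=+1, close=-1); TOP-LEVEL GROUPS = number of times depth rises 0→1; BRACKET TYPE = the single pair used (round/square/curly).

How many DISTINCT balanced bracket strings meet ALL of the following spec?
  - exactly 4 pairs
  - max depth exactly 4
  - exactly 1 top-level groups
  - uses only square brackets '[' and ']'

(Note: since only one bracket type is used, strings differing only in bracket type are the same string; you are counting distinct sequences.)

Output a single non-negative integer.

Spec: pairs=4 depth=4 groups=1
Count(depth <= 4) = 5
Count(depth <= 3) = 4
Count(depth == 4) = 5 - 4 = 1

Answer: 1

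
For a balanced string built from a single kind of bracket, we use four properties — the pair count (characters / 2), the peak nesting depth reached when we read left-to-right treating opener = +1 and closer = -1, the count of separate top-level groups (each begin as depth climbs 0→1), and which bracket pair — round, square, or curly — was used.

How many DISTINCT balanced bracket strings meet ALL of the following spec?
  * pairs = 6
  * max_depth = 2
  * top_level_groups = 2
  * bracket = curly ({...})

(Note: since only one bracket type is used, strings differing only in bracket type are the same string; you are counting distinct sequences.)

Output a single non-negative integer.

Answer: 5

Derivation:
Spec: pairs=6 depth=2 groups=2
Count(depth <= 2) = 5
Count(depth <= 1) = 0
Count(depth == 2) = 5 - 0 = 5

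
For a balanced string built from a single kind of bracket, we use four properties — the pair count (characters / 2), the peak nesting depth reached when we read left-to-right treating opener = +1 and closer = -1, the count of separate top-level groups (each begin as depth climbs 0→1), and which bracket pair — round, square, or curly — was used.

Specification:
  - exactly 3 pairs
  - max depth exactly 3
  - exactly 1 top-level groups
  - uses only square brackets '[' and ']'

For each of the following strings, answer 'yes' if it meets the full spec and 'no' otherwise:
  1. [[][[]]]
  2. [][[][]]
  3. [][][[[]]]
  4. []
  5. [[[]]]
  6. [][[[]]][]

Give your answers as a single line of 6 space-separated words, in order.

String 1 '[[][[]]]': depth seq [1 2 1 2 3 2 1 0]
  -> pairs=4 depth=3 groups=1 -> no
String 2 '[][[][]]': depth seq [1 0 1 2 1 2 1 0]
  -> pairs=4 depth=2 groups=2 -> no
String 3 '[][][[[]]]': depth seq [1 0 1 0 1 2 3 2 1 0]
  -> pairs=5 depth=3 groups=3 -> no
String 4 '[]': depth seq [1 0]
  -> pairs=1 depth=1 groups=1 -> no
String 5 '[[[]]]': depth seq [1 2 3 2 1 0]
  -> pairs=3 depth=3 groups=1 -> yes
String 6 '[][[[]]][]': depth seq [1 0 1 2 3 2 1 0 1 0]
  -> pairs=5 depth=3 groups=3 -> no

Answer: no no no no yes no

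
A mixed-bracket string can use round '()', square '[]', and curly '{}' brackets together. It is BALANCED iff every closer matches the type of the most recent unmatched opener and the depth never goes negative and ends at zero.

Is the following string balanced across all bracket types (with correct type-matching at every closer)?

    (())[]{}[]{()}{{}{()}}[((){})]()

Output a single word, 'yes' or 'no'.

Answer: yes

Derivation:
pos 0: push '('; stack = (
pos 1: push '('; stack = ((
pos 2: ')' matches '('; pop; stack = (
pos 3: ')' matches '('; pop; stack = (empty)
pos 4: push '['; stack = [
pos 5: ']' matches '['; pop; stack = (empty)
pos 6: push '{'; stack = {
pos 7: '}' matches '{'; pop; stack = (empty)
pos 8: push '['; stack = [
pos 9: ']' matches '['; pop; stack = (empty)
pos 10: push '{'; stack = {
pos 11: push '('; stack = {(
pos 12: ')' matches '('; pop; stack = {
pos 13: '}' matches '{'; pop; stack = (empty)
pos 14: push '{'; stack = {
pos 15: push '{'; stack = {{
pos 16: '}' matches '{'; pop; stack = {
pos 17: push '{'; stack = {{
pos 18: push '('; stack = {{(
pos 19: ')' matches '('; pop; stack = {{
pos 20: '}' matches '{'; pop; stack = {
pos 21: '}' matches '{'; pop; stack = (empty)
pos 22: push '['; stack = [
pos 23: push '('; stack = [(
pos 24: push '('; stack = [((
pos 25: ')' matches '('; pop; stack = [(
pos 26: push '{'; stack = [({
pos 27: '}' matches '{'; pop; stack = [(
pos 28: ')' matches '('; pop; stack = [
pos 29: ']' matches '['; pop; stack = (empty)
pos 30: push '('; stack = (
pos 31: ')' matches '('; pop; stack = (empty)
end: stack empty → VALID
Verdict: properly nested → yes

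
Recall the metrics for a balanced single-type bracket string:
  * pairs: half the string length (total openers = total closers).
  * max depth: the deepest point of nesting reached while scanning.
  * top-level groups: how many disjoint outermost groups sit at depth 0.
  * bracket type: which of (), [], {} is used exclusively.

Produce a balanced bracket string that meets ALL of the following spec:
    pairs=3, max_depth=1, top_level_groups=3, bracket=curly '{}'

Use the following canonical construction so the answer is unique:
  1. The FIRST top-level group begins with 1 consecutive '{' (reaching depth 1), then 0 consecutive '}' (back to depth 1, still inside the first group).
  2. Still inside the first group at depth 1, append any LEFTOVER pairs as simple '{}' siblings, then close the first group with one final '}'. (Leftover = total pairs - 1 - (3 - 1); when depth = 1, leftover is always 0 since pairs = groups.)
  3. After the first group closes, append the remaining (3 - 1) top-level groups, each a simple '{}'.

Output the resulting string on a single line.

Answer: {}{}{}

Derivation:
Spec: pairs=3 depth=1 groups=3
Leftover pairs = 3 - 1 - (3-1) = 0
First group: deep chain of depth 1 + 0 sibling pairs
Remaining 2 groups: simple '{}' each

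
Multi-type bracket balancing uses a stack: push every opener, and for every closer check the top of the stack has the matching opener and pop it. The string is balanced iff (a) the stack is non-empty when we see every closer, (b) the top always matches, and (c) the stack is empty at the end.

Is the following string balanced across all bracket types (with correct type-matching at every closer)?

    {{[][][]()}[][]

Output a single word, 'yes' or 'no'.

Answer: no

Derivation:
pos 0: push '{'; stack = {
pos 1: push '{'; stack = {{
pos 2: push '['; stack = {{[
pos 3: ']' matches '['; pop; stack = {{
pos 4: push '['; stack = {{[
pos 5: ']' matches '['; pop; stack = {{
pos 6: push '['; stack = {{[
pos 7: ']' matches '['; pop; stack = {{
pos 8: push '('; stack = {{(
pos 9: ')' matches '('; pop; stack = {{
pos 10: '}' matches '{'; pop; stack = {
pos 11: push '['; stack = {[
pos 12: ']' matches '['; pop; stack = {
pos 13: push '['; stack = {[
pos 14: ']' matches '['; pop; stack = {
end: stack still non-empty ({) → INVALID
Verdict: unclosed openers at end: { → no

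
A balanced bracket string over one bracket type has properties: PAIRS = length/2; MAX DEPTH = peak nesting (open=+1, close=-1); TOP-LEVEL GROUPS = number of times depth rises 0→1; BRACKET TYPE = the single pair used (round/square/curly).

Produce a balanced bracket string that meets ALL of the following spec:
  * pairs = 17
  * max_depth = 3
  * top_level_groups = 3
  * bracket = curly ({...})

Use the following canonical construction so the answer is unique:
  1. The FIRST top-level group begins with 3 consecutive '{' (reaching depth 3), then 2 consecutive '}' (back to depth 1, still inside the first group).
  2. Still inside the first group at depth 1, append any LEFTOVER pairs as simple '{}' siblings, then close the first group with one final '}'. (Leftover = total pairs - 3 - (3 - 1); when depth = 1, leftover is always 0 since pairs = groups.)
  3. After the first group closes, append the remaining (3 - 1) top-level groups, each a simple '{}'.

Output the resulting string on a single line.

Answer: {{{}}{}{}{}{}{}{}{}{}{}{}{}{}}{}{}

Derivation:
Spec: pairs=17 depth=3 groups=3
Leftover pairs = 17 - 3 - (3-1) = 12
First group: deep chain of depth 3 + 12 sibling pairs
Remaining 2 groups: simple '{}' each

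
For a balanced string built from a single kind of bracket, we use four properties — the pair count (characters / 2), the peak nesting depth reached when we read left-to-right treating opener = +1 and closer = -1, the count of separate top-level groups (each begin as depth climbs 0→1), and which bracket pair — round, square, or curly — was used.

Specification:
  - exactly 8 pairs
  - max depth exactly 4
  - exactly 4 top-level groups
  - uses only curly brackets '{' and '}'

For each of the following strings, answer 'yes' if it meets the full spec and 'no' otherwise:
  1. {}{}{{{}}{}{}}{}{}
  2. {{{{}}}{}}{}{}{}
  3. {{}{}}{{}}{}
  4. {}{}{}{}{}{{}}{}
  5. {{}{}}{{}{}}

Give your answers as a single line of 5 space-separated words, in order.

String 1 '{}{}{{{}}{}{}}{}{}': depth seq [1 0 1 0 1 2 3 2 1 2 1 2 1 0 1 0 1 0]
  -> pairs=9 depth=3 groups=5 -> no
String 2 '{{{{}}}{}}{}{}{}': depth seq [1 2 3 4 3 2 1 2 1 0 1 0 1 0 1 0]
  -> pairs=8 depth=4 groups=4 -> yes
String 3 '{{}{}}{{}}{}': depth seq [1 2 1 2 1 0 1 2 1 0 1 0]
  -> pairs=6 depth=2 groups=3 -> no
String 4 '{}{}{}{}{}{{}}{}': depth seq [1 0 1 0 1 0 1 0 1 0 1 2 1 0 1 0]
  -> pairs=8 depth=2 groups=7 -> no
String 5 '{{}{}}{{}{}}': depth seq [1 2 1 2 1 0 1 2 1 2 1 0]
  -> pairs=6 depth=2 groups=2 -> no

Answer: no yes no no no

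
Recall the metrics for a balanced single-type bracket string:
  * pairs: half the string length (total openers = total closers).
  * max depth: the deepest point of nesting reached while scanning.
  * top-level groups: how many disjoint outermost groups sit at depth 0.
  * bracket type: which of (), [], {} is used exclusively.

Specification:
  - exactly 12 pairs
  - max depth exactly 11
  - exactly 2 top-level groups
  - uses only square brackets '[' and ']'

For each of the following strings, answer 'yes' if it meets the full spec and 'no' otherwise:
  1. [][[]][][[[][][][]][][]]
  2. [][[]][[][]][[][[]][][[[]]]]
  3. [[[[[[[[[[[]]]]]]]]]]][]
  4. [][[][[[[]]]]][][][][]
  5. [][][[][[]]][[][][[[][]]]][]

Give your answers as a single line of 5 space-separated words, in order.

String 1 '[][[]][][[[][][][]][][]]': depth seq [1 0 1 2 1 0 1 0 1 2 3 2 3 2 3 2 3 2 1 2 1 2 1 0]
  -> pairs=12 depth=3 groups=4 -> no
String 2 '[][[]][[][]][[][[]][][[[]]]]': depth seq [1 0 1 2 1 0 1 2 1 2 1 0 1 2 1 2 3 2 1 2 1 2 3 4 3 2 1 0]
  -> pairs=14 depth=4 groups=4 -> no
String 3 '[[[[[[[[[[[]]]]]]]]]]][]': depth seq [1 2 3 4 5 6 7 8 9 10 11 10 9 8 7 6 5 4 3 2 1 0 1 0]
  -> pairs=12 depth=11 groups=2 -> yes
String 4 '[][[][[[[]]]]][][][][]': depth seq [1 0 1 2 1 2 3 4 5 4 3 2 1 0 1 0 1 0 1 0 1 0]
  -> pairs=11 depth=5 groups=6 -> no
String 5 '[][][[][[]]][[][][[[][]]]][]': depth seq [1 0 1 0 1 2 1 2 3 2 1 0 1 2 1 2 1 2 3 4 3 4 3 2 1 0 1 0]
  -> pairs=14 depth=4 groups=5 -> no

Answer: no no yes no no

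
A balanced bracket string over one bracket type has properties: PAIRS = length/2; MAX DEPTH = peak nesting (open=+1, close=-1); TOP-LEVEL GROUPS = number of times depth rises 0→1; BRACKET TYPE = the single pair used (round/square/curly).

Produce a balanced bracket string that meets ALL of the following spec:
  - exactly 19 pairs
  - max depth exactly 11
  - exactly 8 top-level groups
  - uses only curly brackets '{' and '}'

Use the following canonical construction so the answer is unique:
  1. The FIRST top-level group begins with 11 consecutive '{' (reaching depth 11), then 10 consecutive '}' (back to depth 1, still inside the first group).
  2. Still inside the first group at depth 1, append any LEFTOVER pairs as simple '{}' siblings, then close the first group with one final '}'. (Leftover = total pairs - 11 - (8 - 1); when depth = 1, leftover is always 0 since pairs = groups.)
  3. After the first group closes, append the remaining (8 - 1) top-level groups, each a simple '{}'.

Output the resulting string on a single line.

Answer: {{{{{{{{{{{}}}}}}}}}}{}}{}{}{}{}{}{}{}

Derivation:
Spec: pairs=19 depth=11 groups=8
Leftover pairs = 19 - 11 - (8-1) = 1
First group: deep chain of depth 11 + 1 sibling pairs
Remaining 7 groups: simple '{}' each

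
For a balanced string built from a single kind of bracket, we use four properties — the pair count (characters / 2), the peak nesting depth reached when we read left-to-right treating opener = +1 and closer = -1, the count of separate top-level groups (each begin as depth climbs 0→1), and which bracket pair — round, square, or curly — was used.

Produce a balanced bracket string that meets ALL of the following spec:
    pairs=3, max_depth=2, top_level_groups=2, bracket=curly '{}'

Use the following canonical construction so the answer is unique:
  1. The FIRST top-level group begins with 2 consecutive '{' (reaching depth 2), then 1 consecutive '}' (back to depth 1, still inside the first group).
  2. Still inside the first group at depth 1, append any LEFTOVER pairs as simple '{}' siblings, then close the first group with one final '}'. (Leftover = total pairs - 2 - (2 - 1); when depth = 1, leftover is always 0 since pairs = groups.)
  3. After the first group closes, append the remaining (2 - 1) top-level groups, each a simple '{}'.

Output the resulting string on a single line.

Spec: pairs=3 depth=2 groups=2
Leftover pairs = 3 - 2 - (2-1) = 0
First group: deep chain of depth 2 + 0 sibling pairs
Remaining 1 groups: simple '{}' each

Answer: {{}}{}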